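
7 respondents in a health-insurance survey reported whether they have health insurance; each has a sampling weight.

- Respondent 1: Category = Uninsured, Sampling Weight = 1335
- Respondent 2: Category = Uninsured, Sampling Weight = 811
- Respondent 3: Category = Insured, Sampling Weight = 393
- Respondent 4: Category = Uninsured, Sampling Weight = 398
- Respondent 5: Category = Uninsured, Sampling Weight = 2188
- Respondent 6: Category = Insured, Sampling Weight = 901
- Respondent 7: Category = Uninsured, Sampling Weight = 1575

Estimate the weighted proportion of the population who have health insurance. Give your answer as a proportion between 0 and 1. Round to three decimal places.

Sum of weights for 'Insured' = 393 + 901 = 1294
Total weight = 1335 + 811 + 393 + 398 + 2188 + 901 + 1575 = 7601
Weighted proportion = 1294 / 7601 = 0.17024076

0.170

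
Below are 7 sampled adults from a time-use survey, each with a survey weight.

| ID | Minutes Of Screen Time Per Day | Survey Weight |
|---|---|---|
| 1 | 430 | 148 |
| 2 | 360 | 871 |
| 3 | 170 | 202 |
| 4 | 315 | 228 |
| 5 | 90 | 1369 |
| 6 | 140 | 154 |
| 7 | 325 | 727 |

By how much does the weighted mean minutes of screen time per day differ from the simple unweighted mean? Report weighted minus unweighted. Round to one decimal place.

Unweighted sum = 1830
Unweighted mean = 1830 / 7 = 261.42857
Weighted sum = 430×148 + 360×871 + 170×202 + 315×228 + 90×1369 + 140×154 + 325×727
  = 63640 + 313560 + 34340 + 71820 + 123210 + 21560 + 236275 = 864405
Sum of weights = 3699
Weighted mean = 864405 / 3699 = 233.68613
Difference (weighted minus unweighted) = -27.74244

-27.7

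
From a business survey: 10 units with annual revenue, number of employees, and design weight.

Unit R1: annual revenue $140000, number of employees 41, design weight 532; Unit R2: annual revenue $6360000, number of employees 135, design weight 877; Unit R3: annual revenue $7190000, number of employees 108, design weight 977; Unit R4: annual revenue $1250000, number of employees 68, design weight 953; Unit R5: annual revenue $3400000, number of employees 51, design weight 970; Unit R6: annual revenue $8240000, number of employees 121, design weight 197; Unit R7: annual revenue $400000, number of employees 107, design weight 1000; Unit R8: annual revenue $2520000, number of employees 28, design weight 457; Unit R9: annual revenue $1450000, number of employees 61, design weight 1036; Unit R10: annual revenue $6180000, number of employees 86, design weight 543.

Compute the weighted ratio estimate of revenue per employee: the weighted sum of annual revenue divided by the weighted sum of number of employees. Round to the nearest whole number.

Σ wᵢ·y = 140000×532 + 6360000×877 + 7190000×977 + 1250000×953 + 3400000×970 + 8240000×197 + 400000×1000 + 2520000×457 + 1450000×1036 + 6180000×543
  = 25198940000
Σ wᵢ·x = 41×532 + 135×877 + 108×977 + 68×953 + 51×970 + 121×197 + 107×1000 + 28×457 + 61×1036 + 86×543
  = 21812 + 118395 + 105516 + 64804 + 49470 + 23837 + 107000 + 12796 + 63196 + 46698 = 613524
Ratio = 25198940000 / 613524 = 41072.46

41072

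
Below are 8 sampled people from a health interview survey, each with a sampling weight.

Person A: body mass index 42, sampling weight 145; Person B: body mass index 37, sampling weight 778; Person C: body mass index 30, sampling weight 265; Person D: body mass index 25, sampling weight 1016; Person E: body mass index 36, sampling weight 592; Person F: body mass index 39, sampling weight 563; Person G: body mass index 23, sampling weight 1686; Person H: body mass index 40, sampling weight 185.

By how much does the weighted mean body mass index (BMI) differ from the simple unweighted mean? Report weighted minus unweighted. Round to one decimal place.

Unweighted sum = 42 + 37 + 30 + 25 + 36 + 39 + 23 + 40 = 272
Unweighted mean = 272 / 8 = 34
Weighted sum = 42×145 + 37×778 + 30×265 + 25×1016 + 36×592 + 39×563 + 23×1686 + 40×185
  = 157673
Sum of weights = 145 + 778 + 265 + 1016 + 592 + 563 + 1686 + 185 = 5230
Weighted mean = 157673 / 5230 = 30.147801
Difference (weighted minus unweighted) = -3.8521989

-3.9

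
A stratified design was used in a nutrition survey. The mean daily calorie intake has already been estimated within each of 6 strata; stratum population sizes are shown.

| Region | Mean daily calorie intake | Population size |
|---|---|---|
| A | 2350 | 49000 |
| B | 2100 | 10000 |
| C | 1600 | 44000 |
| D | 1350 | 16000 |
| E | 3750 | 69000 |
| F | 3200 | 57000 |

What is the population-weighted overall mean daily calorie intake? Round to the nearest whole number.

Σ Nₕ·x̄ₕ = 669300000
Σ Nₕ = 49000 + 10000 + 44000 + 16000 + 69000 + 57000 = 245000
Overall mean = 669300000 / 245000 = 2731.8367

2732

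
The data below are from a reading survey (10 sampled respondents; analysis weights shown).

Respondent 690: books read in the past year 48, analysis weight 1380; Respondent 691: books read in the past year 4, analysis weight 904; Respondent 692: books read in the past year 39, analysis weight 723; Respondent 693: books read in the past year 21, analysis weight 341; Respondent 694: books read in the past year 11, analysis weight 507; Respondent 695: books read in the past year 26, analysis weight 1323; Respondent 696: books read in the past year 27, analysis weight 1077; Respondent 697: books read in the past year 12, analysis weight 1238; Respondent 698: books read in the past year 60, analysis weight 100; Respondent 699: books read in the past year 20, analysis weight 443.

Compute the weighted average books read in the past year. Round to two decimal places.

Weighted sum = 48×1380 + 4×904 + 39×723 + 21×341 + 11×507 + 26×1323 + 27×1077 + 12×1238 + 60×100 + 20×443
  = 203984
Sum of weights = 1380 + 904 + 723 + 341 + 507 + 1323 + 1077 + 1238 + 100 + 443 = 8036
Weighted mean = 203984 / 8036 = 25.383773

25.38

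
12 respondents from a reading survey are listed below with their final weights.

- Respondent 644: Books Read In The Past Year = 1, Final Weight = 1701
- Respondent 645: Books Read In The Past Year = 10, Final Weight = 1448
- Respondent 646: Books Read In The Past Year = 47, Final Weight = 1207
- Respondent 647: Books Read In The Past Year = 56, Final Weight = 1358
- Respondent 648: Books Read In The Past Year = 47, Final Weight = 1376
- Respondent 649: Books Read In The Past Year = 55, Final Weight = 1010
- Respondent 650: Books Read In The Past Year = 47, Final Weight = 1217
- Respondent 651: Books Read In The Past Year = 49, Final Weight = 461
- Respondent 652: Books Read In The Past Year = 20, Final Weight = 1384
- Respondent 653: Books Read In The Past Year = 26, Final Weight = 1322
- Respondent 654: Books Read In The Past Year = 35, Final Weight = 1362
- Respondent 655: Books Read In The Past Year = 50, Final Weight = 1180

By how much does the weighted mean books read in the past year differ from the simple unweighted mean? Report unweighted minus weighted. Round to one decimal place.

2.5

Unweighted sum = 1 + 10 + 47 + 56 + 47 + 55 + 47 + 49 + 20 + 26 + 35 + 50 = 443
Unweighted mean = 443 / 12 = 36.916667
Weighted sum = 1×1701 + 10×1448 + 47×1207 + 56×1358 + 47×1376 + 55×1010 + 47×1217 + 49×461 + 20×1384 + 26×1322 + 35×1362 + 50×1180
  = 1701 + 14480 + 56729 + 76048 + 64672 + 55550 + 57199 + 22589 + 27680 + 34372 + 47670 + 59000 = 517690
Sum of weights = 1701 + 1448 + 1207 + 1358 + 1376 + 1010 + 1217 + 461 + 1384 + 1322 + 1362 + 1180 = 15026
Weighted mean = 517690 / 15026 = 34.452948
Difference (unweighted minus weighted) = 2.4637184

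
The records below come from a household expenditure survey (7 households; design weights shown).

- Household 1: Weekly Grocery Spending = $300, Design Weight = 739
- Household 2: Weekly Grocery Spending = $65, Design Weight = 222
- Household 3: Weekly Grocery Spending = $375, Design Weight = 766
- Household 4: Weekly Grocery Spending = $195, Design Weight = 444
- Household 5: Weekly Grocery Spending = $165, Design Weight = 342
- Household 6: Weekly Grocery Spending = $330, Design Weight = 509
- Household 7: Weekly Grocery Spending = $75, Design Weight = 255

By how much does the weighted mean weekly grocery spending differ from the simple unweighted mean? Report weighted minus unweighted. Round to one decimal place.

Unweighted sum = 300 + 65 + 375 + 195 + 165 + 330 + 75 = 1505
Unweighted mean = 1505 / 7 = 215
Weighted sum = 300×739 + 65×222 + 375×766 + 195×444 + 165×342 + 330×509 + 75×255
  = 221700 + 14430 + 287250 + 86580 + 56430 + 167970 + 19125 = 853485
Sum of weights = 739 + 222 + 766 + 444 + 342 + 509 + 255 = 3277
Weighted mean = 853485 / 3277 = 260.44706
Difference (weighted minus unweighted) = 45.447055

45.4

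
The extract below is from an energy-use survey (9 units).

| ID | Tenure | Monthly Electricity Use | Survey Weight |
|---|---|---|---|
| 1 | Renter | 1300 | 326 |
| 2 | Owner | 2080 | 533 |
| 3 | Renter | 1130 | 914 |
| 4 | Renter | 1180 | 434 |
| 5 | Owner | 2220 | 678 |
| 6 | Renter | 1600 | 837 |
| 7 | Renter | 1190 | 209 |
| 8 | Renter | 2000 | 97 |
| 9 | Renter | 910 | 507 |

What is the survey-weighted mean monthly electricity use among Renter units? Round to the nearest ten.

1270

Renter rows: 1, 3, 4, 6, 7, 8, 9
Weighted sum = 1300×326 + 1130×914 + 1180×434 + 1600×837 + 1190×209 + 2000×97 + 910×507
  = 423800 + 1032820 + 512120 + 1339200 + 248710 + 194000 + 461370 = 4212020
Sum of weights = 326 + 914 + 434 + 837 + 209 + 97 + 507 = 3324
Weighted mean = 4212020 / 3324 = 1267.154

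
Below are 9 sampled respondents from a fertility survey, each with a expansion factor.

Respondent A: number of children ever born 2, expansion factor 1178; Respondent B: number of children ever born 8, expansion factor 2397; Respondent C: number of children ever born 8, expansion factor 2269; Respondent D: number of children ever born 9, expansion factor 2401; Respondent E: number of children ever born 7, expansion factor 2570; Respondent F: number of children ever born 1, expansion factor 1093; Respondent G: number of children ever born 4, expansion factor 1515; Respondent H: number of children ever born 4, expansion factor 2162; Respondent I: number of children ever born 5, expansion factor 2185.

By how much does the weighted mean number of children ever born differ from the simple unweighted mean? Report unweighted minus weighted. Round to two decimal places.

Unweighted sum = 2 + 8 + 8 + 9 + 7 + 1 + 4 + 4 + 5 = 48
Unweighted mean = 48 / 9 = 5.3333333
Weighted sum = 2×1178 + 8×2397 + 8×2269 + 9×2401 + 7×2570 + 1×1093 + 4×1515 + 4×2162 + 5×2185
  = 106009
Sum of weights = 1178 + 2397 + 2269 + 2401 + 2570 + 1093 + 1515 + 2162 + 2185 = 17770
Weighted mean = 106009 / 17770 = 5.9656162
Difference (unweighted minus weighted) = -0.63228287

-0.63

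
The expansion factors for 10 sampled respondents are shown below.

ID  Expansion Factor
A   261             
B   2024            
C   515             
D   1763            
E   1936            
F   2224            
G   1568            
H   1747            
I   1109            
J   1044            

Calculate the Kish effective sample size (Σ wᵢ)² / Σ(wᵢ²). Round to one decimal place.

Σ wᵢ = 261 + 2024 + 515 + 1763 + 1936 + 2224 + 1568 + 1747 + 1109 + 1044 = 14191
Σ wᵢ² = 68121 + 4096576 + 265225 + 3108169 + 3748096 + 4946176 + 2458624 + 3052009 + 1229881 + 1089936 = 24062813
n_eff = 14191² / 24062813 = 201384481 / 24062813 = 8.3691163

8.4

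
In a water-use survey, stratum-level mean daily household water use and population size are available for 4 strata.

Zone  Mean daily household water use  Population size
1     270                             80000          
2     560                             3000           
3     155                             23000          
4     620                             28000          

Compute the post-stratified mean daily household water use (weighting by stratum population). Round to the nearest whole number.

330

Σ Nₕ·x̄ₕ = 44205000
Σ Nₕ = 80000 + 3000 + 23000 + 28000 = 134000
Overall mean = 44205000 / 134000 = 329.88806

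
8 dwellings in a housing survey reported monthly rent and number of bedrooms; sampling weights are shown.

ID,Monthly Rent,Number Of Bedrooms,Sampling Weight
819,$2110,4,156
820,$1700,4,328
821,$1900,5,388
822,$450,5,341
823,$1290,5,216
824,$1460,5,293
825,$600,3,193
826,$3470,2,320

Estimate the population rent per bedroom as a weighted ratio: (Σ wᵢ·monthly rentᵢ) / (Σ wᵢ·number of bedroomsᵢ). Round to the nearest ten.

400

Σ wᵢ·y = 2110×156 + 1700×328 + 1900×388 + 450×341 + 1290×216 + 1460×293 + 600×193 + 3470×320
  = 329160 + 557600 + 737200 + 153450 + 278640 + 427780 + 115800 + 1110400 = 3710030
Σ wᵢ·x = 9345
Ratio = 3710030 / 9345 = 397.00696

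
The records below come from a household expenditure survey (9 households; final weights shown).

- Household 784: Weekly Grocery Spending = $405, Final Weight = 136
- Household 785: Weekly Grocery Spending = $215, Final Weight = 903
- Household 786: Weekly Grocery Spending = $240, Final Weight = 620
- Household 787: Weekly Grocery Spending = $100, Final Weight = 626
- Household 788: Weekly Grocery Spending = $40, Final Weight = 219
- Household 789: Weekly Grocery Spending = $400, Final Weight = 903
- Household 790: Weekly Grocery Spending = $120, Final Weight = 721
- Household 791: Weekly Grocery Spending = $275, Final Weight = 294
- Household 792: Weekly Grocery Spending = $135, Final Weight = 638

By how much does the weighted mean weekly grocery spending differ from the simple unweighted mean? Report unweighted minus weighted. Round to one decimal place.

Unweighted sum = 405 + 215 + 240 + 100 + 40 + 400 + 120 + 275 + 135 = 1930
Unweighted mean = 1930 / 9 = 214.44444
Weighted sum = 405×136 + 215×903 + 240×620 + 100×626 + 40×219 + 400×903 + 120×721 + 275×294 + 135×638
  = 55080 + 194145 + 148800 + 62600 + 8760 + 361200 + 86520 + 80850 + 86130 = 1084085
Sum of weights = 136 + 903 + 620 + 626 + 219 + 903 + 721 + 294 + 638 = 5060
Weighted mean = 1084085 / 5060 = 214.24605
Difference (unweighted minus weighted) = 0.19839701

0.2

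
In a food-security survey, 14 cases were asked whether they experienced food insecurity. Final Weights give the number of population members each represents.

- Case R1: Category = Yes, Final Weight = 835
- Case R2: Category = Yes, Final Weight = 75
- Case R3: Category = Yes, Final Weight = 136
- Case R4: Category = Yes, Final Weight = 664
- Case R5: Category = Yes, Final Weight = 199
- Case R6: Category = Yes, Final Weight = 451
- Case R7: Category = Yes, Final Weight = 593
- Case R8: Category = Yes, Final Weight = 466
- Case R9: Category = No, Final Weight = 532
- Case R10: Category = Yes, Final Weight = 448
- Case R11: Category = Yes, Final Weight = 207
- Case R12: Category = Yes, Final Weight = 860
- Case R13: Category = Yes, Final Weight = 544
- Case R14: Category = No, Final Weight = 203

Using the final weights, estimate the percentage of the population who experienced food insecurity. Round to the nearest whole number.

88

Sum of weights for 'Yes' = 835 + 75 + 136 + 664 + 199 + 451 + 593 + 466 + 448 + 207 + 860 + 544 = 5478
Total weight = 6213
Weighted proportion = 5478 / 6213 = 0.88169966 → 88.169966%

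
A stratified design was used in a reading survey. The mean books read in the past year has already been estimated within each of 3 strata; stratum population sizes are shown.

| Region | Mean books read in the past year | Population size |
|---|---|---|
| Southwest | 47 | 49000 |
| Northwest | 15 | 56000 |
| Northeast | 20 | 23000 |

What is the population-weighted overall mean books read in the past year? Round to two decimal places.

Σ Nₕ·x̄ₕ = 47×49000 + 15×56000 + 20×23000
  = 3603000
Σ Nₕ = 49000 + 56000 + 23000 = 128000
Overall mean = 3603000 / 128000 = 28.148438

28.15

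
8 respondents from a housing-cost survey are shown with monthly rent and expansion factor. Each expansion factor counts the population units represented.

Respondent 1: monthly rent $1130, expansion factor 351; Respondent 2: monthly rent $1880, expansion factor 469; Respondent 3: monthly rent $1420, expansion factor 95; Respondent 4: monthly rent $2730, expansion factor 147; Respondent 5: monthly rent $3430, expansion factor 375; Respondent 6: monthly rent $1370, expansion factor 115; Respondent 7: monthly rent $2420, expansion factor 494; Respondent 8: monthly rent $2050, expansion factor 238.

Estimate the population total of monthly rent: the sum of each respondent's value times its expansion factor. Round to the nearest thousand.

Weighted total = 1130×351 + 1880×469 + 1420×95 + 2730×147 + 3430×375 + 1370×115 + 2420×494 + 2050×238
  = 396630 + 881720 + 134900 + 401310 + 1286250 + 157550 + 1195480 + 487900 = 4941740

4942000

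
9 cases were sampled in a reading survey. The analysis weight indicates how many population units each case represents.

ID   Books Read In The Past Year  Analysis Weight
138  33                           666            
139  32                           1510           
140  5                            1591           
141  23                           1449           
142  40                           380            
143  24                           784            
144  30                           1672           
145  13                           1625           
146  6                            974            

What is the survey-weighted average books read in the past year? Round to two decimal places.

20.91

Weighted sum = 33×666 + 32×1510 + 5×1591 + 23×1449 + 40×380 + 24×784 + 30×1672 + 13×1625 + 6×974
  = 21978 + 48320 + 7955 + 33327 + 15200 + 18816 + 50160 + 21125 + 5844 = 222725
Sum of weights = 666 + 1510 + 1591 + 1449 + 380 + 784 + 1672 + 1625 + 974 = 10651
Weighted mean = 222725 / 10651 = 20.911182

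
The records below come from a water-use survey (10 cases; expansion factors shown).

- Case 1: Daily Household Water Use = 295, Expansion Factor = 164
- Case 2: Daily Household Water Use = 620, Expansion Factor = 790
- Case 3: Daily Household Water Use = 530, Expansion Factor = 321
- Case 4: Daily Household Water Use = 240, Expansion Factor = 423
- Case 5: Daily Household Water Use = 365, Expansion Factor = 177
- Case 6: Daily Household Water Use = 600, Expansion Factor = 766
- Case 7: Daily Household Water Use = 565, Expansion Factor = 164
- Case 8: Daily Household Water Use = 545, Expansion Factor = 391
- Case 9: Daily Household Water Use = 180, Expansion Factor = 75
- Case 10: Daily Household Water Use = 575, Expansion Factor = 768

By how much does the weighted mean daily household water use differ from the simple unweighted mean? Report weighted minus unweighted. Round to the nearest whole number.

Unweighted sum = 4515
Unweighted mean = 4515 / 10 = 451.5
Weighted sum = 295×164 + 620×790 + 530×321 + 240×423 + 365×177 + 600×766 + 565×164 + 545×391 + 180×75 + 575×768
  = 2094890
Sum of weights = 164 + 790 + 321 + 423 + 177 + 766 + 164 + 391 + 75 + 768 = 4039
Weighted mean = 2094890 / 4039 = 518.66551
Difference (weighted minus unweighted) = 67.165511

67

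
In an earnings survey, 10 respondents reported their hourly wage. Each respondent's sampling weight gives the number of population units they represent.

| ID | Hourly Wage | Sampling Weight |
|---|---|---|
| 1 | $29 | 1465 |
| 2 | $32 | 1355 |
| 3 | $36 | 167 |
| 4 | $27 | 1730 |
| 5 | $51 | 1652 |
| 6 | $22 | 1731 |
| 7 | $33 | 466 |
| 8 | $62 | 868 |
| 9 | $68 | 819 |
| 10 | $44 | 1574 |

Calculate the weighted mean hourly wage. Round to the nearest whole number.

Weighted sum = 455043
Sum of weights = 11827
Weighted mean = 455043 / 11827 = 38.47493

38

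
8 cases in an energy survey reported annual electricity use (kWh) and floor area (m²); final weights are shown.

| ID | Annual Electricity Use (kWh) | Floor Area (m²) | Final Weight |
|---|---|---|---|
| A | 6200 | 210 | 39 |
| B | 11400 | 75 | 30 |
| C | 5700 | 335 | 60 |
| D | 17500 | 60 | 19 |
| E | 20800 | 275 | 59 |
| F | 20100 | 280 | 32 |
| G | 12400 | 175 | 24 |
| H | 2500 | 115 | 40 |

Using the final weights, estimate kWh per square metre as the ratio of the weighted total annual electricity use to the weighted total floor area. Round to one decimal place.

Σ wᵢ·y = 6200×39 + 11400×30 + 5700×60 + 17500×19 + 20800×59 + 20100×32 + 12400×24 + 2500×40
  = 241800 + 342000 + 342000 + 332500 + 1227200 + 643200 + 297600 + 100000 = 3526300
Σ wᵢ·x = 210×39 + 75×30 + 335×60 + 60×19 + 275×59 + 280×32 + 175×24 + 115×40
  = 8190 + 2250 + 20100 + 1140 + 16225 + 8960 + 4200 + 4600 = 65665
Ratio = 3526300 / 65665 = 53.701363

53.7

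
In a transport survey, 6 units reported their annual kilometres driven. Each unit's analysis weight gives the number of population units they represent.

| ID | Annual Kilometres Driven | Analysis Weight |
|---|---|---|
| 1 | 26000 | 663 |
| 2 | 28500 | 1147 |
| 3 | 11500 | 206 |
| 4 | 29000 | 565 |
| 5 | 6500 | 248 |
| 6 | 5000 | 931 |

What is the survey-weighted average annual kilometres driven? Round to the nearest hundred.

Weighted sum = 26000×663 + 28500×1147 + 11500×206 + 29000×565 + 6500×248 + 5000×931
  = 17238000 + 32689500 + 2369000 + 16385000 + 1612000 + 4655000 = 74948500
Sum of weights = 663 + 1147 + 206 + 565 + 248 + 931 = 3760
Weighted mean = 74948500 / 3760 = 19933.112

19900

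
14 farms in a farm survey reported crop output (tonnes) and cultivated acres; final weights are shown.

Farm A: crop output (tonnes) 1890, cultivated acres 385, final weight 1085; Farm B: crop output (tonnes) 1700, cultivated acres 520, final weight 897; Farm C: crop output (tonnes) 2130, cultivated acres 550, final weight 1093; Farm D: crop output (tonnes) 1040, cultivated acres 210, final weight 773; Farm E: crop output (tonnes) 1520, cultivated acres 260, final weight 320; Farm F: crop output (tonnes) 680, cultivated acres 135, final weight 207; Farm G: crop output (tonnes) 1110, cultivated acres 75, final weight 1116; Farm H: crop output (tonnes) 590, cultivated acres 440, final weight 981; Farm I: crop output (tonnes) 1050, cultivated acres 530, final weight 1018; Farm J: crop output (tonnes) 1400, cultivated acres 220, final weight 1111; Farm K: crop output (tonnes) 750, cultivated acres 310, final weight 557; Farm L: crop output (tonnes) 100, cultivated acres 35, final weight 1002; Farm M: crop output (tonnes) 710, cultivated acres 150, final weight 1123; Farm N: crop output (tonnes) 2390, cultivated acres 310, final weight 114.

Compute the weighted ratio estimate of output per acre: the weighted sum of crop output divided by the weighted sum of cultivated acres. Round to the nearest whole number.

Σ wᵢ·y = 13364310
Σ wᵢ·x = 3469620
Ratio = 13364310 / 3469620 = 3.851808

4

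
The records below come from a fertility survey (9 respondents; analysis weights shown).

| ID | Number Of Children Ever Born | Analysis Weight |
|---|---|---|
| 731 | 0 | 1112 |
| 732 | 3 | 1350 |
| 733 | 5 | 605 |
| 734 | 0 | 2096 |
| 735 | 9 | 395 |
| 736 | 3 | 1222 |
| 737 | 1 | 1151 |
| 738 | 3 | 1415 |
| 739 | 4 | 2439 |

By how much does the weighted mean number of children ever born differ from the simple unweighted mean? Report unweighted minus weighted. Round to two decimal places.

Unweighted sum = 0 + 3 + 5 + 0 + 9 + 3 + 1 + 3 + 4 = 28
Unweighted mean = 28 / 9 = 3.1111111
Weighted sum = 0×1112 + 3×1350 + 5×605 + 0×2096 + 9×395 + 3×1222 + 1×1151 + 3×1415 + 4×2439
  = 0 + 4050 + 3025 + 0 + 3555 + 3666 + 1151 + 4245 + 9756 = 29448
Sum of weights = 11785
Weighted mean = 29448 / 11785 = 2.4987696
Difference (unweighted minus weighted) = 0.61234149

0.61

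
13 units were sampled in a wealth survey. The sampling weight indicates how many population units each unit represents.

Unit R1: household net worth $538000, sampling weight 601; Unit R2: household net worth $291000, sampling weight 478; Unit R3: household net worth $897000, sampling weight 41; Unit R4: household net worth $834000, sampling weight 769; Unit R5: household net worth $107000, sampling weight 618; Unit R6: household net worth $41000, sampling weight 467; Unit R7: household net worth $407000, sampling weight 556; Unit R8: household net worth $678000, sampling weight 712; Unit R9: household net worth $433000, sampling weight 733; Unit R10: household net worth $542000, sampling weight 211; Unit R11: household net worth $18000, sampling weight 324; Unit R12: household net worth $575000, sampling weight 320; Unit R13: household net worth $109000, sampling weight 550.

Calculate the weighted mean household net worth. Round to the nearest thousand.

410000

Weighted sum = 2616393000
Sum of weights = 6380
Weighted mean = 2616393000 / 6380 = 410092.95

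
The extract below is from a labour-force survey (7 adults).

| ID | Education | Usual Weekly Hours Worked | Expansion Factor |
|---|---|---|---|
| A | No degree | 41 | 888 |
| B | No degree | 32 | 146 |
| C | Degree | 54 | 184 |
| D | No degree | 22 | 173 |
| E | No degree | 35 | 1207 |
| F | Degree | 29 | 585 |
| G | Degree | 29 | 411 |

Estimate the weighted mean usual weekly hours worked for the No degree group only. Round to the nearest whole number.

No degree rows: A, B, D, E
Weighted sum = 41×888 + 32×146 + 22×173 + 35×1207
  = 87131
Sum of weights = 2414
Weighted mean = 87131 / 2414 = 36.094035

36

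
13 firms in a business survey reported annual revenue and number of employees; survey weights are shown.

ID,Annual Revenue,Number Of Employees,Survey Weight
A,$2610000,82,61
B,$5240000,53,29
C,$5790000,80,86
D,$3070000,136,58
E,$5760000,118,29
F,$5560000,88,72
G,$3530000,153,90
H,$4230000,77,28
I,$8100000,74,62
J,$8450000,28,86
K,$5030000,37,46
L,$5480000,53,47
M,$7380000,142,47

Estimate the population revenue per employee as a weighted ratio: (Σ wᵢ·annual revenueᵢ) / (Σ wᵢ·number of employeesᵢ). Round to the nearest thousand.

63000

Σ wᵢ·y = 4055370000
Σ wᵢ·x = 64854
Ratio = 4055370000 / 64854 = 62530.761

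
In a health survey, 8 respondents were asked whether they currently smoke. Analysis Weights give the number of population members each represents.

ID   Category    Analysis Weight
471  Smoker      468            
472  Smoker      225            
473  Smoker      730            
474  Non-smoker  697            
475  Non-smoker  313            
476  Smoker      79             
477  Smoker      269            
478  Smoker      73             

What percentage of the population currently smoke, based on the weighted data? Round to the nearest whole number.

65

Sum of weights for 'Smoker' = 468 + 225 + 730 + 79 + 269 + 73 = 1844
Total weight = 468 + 225 + 730 + 697 + 313 + 79 + 269 + 73 = 2854
Weighted proportion = 1844 / 2854 = 0.64611072 → 64.611072%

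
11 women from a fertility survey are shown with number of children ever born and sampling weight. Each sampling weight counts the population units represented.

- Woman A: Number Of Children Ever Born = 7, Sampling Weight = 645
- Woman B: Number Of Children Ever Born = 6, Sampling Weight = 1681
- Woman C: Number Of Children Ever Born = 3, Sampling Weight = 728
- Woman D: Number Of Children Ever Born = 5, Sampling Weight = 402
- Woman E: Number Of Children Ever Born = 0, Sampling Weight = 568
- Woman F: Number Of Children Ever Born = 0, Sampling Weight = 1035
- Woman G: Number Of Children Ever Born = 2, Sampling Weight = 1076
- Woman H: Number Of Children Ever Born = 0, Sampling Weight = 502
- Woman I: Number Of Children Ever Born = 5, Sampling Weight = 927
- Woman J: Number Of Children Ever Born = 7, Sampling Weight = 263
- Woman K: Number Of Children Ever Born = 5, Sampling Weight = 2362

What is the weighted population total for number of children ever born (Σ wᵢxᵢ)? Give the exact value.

39233

Weighted total = 7×645 + 6×1681 + 3×728 + 5×402 + 0×568 + 0×1035 + 2×1076 + 0×502 + 5×927 + 7×263 + 5×2362
  = 4515 + 10086 + 2184 + 2010 + 0 + 0 + 2152 + 0 + 4635 + 1841 + 11810 = 39233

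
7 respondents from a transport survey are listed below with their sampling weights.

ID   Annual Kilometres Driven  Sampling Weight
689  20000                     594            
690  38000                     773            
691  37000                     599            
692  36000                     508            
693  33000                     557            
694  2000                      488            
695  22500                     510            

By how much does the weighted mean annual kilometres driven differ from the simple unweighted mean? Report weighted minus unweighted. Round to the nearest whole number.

Unweighted sum = 20000 + 38000 + 37000 + 36000 + 33000 + 2000 + 22500 = 188500
Unweighted mean = 188500 / 7 = 26928.571
Weighted sum = 20000×594 + 38000×773 + 37000×599 + 36000×508 + 33000×557 + 2000×488 + 22500×510
  = 11880000 + 29374000 + 22163000 + 18288000 + 18381000 + 976000 + 11475000 = 112537000
Sum of weights = 594 + 773 + 599 + 508 + 557 + 488 + 510 = 4029
Weighted mean = 112537000 / 4029 = 27931.745
Difference (weighted minus unweighted) = 1003.1734

1003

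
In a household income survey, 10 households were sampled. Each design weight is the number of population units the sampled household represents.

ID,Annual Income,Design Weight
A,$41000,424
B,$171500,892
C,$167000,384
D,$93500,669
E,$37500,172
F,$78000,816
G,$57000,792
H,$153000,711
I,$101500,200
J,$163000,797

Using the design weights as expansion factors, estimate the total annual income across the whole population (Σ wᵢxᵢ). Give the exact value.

Weighted total = 41000×424 + 171500×892 + 167000×384 + 93500×669 + 37500×172 + 78000×816 + 57000×792 + 153000×711 + 101500×200 + 163000×797
  = 17384000 + 152978000 + 64128000 + 62551500 + 6450000 + 63648000 + 45144000 + 108783000 + 20300000 + 129911000 = 671277500

671277500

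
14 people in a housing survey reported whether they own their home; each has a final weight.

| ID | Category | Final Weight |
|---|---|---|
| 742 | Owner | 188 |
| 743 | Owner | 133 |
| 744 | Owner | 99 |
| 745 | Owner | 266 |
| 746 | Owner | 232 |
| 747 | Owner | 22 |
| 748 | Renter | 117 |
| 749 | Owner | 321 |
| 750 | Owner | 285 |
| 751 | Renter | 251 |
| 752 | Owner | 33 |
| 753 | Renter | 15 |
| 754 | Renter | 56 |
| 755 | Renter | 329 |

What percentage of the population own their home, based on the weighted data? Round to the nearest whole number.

Sum of weights for 'Owner' = 188 + 133 + 99 + 266 + 232 + 22 + 321 + 285 + 33 = 1579
Total weight = 2347
Weighted proportion = 1579 / 2347 = 0.67277375 → 67.277375%

67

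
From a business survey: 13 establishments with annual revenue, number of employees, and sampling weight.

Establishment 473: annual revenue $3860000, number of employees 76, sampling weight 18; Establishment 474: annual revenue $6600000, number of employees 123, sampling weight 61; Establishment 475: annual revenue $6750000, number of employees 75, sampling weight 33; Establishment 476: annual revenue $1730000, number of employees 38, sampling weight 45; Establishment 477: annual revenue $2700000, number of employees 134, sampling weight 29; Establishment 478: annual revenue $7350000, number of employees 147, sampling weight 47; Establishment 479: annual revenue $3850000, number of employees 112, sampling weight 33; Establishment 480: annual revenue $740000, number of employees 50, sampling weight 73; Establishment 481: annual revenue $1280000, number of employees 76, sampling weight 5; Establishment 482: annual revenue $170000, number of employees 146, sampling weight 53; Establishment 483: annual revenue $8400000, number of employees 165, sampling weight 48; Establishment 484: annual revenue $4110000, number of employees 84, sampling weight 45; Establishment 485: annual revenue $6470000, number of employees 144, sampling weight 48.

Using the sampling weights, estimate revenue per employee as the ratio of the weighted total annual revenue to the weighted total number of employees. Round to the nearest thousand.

Σ wᵢ·y = 2291620000
Σ wᵢ·x = 57927
Ratio = 2291620000 / 57927 = 39560.481

40000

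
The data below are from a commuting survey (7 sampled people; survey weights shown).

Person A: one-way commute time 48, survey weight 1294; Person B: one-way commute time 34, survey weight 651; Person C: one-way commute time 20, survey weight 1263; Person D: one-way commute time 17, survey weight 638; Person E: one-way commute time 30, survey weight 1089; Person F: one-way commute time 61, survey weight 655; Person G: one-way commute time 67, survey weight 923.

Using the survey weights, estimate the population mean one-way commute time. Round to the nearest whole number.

Weighted sum = 48×1294 + 34×651 + 20×1263 + 17×638 + 30×1089 + 61×655 + 67×923
  = 62112 + 22134 + 25260 + 10846 + 32670 + 39955 + 61841 = 254818
Sum of weights = 1294 + 651 + 1263 + 638 + 1089 + 655 + 923 = 6513
Weighted mean = 254818 / 6513 = 39.12452

39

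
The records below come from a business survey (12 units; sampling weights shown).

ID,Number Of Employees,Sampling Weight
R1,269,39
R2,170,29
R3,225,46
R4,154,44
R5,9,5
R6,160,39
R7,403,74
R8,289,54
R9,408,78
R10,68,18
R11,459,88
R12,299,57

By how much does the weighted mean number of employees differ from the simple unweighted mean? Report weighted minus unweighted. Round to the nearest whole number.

63

Unweighted sum = 269 + 170 + 225 + 154 + 9 + 160 + 403 + 289 + 408 + 68 + 459 + 299 = 2913
Unweighted mean = 2913 / 12 = 242.75
Weighted sum = 269×39 + 170×29 + 225×46 + 154×44 + 9×5 + 160×39 + 403×74 + 289×54 + 408×78 + 68×18 + 459×88 + 299×57
  = 10491 + 4930 + 10350 + 6776 + 45 + 6240 + 29822 + 15606 + 31824 + 1224 + 40392 + 17043 = 174743
Sum of weights = 39 + 29 + 46 + 44 + 5 + 39 + 74 + 54 + 78 + 18 + 88 + 57 = 571
Weighted mean = 174743 / 571 = 306.02977
Difference (weighted minus unweighted) = 63.279772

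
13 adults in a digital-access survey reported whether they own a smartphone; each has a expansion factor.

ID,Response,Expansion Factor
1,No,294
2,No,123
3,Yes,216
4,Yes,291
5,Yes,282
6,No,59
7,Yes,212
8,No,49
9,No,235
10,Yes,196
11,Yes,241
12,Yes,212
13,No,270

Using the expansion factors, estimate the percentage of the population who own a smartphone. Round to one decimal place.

Sum of weights for 'Yes' = 216 + 291 + 282 + 212 + 196 + 241 + 212 = 1650
Total weight = 2680
Weighted proportion = 1650 / 2680 = 0.61567164 → 61.567164%

61.6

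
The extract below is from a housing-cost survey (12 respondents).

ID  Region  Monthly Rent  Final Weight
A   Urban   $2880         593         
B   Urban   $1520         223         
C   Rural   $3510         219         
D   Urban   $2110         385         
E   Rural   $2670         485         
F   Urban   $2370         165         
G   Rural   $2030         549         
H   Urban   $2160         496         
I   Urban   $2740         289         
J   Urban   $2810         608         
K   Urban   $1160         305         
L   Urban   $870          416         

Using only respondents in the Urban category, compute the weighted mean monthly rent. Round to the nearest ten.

2170

Urban rows: A, B, D, F, H, I, J, K, L
Weighted sum = 2880×593 + 1520×223 + 2110×385 + 2370×165 + 2160×496 + 2740×289 + 2810×608 + 1160×305 + 870×416
  = 1707840 + 338960 + 812350 + 391050 + 1071360 + 791860 + 1708480 + 353800 + 361920 = 7537620
Sum of weights = 593 + 223 + 385 + 165 + 496 + 289 + 608 + 305 + 416 = 3480
Weighted mean = 7537620 / 3480 = 2165.9828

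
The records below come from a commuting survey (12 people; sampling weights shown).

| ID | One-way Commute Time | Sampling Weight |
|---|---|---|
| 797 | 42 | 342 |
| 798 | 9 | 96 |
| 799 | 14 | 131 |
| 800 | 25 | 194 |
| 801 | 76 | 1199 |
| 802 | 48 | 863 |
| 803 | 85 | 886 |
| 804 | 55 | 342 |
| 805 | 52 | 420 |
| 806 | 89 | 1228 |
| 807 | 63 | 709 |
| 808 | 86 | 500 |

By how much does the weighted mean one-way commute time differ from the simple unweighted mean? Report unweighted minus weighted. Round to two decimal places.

Unweighted sum = 644
Unweighted mean = 644 / 12 = 53.666667
Weighted sum = 42×342 + 9×96 + 14×131 + 25×194 + 76×1199 + 48×863 + 85×886 + 55×342 + 52×420 + 89×1228 + 63×709 + 86×500
  = 14364 + 864 + 1834 + 4850 + 91124 + 41424 + 75310 + 18810 + 21840 + 109292 + 44667 + 43000 = 467379
Sum of weights = 342 + 96 + 131 + 194 + 1199 + 863 + 886 + 342 + 420 + 1228 + 709 + 500 = 6910
Weighted mean = 467379 / 6910 = 67.638061
Difference (unweighted minus weighted) = -13.971394

-13.97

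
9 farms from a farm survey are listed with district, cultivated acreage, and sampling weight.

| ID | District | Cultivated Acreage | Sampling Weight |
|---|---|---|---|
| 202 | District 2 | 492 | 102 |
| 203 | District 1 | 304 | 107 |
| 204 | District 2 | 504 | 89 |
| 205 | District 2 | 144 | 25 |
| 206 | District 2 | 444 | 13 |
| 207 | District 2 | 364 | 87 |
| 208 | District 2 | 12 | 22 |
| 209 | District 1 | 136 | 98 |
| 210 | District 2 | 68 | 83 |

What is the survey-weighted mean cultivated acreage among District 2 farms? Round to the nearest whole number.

District 2 rows: 202, 204, 205, 206, 207, 208, 210
Weighted sum = 492×102 + 504×89 + 144×25 + 444×13 + 364×87 + 12×22 + 68×83
  = 50184 + 44856 + 3600 + 5772 + 31668 + 264 + 5644 = 141988
Sum of weights = 102 + 89 + 25 + 13 + 87 + 22 + 83 = 421
Weighted mean = 141988 / 421 = 337.26366

337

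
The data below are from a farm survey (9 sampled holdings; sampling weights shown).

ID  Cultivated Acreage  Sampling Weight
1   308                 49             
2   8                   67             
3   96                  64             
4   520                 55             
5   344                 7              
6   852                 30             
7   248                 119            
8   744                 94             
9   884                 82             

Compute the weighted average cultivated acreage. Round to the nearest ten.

440

Weighted sum = 250276
Sum of weights = 49 + 67 + 64 + 55 + 7 + 30 + 119 + 94 + 82 = 567
Weighted mean = 250276 / 567 = 441.40388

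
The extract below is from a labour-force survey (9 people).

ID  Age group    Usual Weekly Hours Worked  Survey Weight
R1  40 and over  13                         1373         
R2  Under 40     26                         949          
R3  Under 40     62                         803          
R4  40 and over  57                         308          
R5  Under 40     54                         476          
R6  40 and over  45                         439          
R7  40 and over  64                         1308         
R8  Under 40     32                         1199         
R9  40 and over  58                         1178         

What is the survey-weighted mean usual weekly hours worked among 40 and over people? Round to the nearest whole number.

40 and over rows: R1, R4, R6, R7, R9
Weighted sum = 13×1373 + 57×308 + 45×439 + 64×1308 + 58×1178
  = 207196
Sum of weights = 4606
Weighted mean = 207196 / 4606 = 44.983934

45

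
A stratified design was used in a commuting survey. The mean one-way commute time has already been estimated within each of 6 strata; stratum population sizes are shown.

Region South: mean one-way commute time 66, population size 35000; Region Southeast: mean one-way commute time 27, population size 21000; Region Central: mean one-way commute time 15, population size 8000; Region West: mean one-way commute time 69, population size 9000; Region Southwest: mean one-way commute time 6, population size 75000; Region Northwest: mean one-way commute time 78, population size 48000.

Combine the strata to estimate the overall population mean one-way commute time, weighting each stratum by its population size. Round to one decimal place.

39.9

Σ Nₕ·x̄ₕ = 7812000
Σ Nₕ = 196000
Overall mean = 7812000 / 196000 = 39.857143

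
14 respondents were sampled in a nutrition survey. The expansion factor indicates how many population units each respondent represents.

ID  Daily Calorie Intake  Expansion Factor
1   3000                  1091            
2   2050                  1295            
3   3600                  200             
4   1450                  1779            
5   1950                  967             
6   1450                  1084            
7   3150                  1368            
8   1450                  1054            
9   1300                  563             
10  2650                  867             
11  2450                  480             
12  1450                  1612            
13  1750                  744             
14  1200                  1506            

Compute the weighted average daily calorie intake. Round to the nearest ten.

1930

Weighted sum = 28174300
Sum of weights = 14610
Weighted mean = 28174300 / 14610 = 1928.4257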